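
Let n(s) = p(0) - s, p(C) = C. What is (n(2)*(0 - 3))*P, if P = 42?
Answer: 252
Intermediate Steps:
n(s) = -s (n(s) = 0 - s = -s)
(n(2)*(0 - 3))*P = ((-1*2)*(0 - 3))*42 = -2*(-3)*42 = 6*42 = 252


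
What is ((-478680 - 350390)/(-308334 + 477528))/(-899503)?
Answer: 37685/6917750481 ≈ 5.4476e-6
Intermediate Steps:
((-478680 - 350390)/(-308334 + 477528))/(-899503) = -829070/169194*(-1/899503) = -829070*1/169194*(-1/899503) = -414535/84597*(-1/899503) = 37685/6917750481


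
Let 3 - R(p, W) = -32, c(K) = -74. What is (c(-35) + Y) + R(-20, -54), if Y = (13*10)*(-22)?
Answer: -2899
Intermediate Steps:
R(p, W) = 35 (R(p, W) = 3 - 1*(-32) = 3 + 32 = 35)
Y = -2860 (Y = 130*(-22) = -2860)
(c(-35) + Y) + R(-20, -54) = (-74 - 2860) + 35 = -2934 + 35 = -2899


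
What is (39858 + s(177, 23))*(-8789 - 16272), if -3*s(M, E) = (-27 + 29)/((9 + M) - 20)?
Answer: -248721428101/249 ≈ -9.9888e+8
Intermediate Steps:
s(M, E) = -2/(3*(-11 + M)) (s(M, E) = -(-27 + 29)/(3*((9 + M) - 20)) = -2/(3*(-11 + M)))
(39858 + s(177, 23))*(-8789 - 16272) = (39858 - 2/(-33 + 3*177))*(-8789 - 16272) = (39858 - 2/(-33 + 531))*(-25061) = (39858 - 2/498)*(-25061) = (39858 - 2*1/498)*(-25061) = (39858 - 1/249)*(-25061) = (9924641/249)*(-25061) = -248721428101/249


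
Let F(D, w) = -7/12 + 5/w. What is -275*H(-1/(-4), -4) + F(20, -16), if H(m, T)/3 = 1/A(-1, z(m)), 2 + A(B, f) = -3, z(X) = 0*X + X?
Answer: 7877/48 ≈ 164.10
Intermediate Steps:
z(X) = X (z(X) = 0 + X = X)
F(D, w) = -7/12 + 5/w (F(D, w) = -7*1/12 + 5/w = -7/12 + 5/w)
A(B, f) = -5 (A(B, f) = -2 - 3 = -5)
H(m, T) = -3/5 (H(m, T) = 3/(-5) = 3*(-1/5) = -3/5)
-275*H(-1/(-4), -4) + F(20, -16) = -275*(-3/5) + (-7/12 + 5/(-16)) = 165 + (-7/12 + 5*(-1/16)) = 165 + (-7/12 - 5/16) = 165 - 43/48 = 7877/48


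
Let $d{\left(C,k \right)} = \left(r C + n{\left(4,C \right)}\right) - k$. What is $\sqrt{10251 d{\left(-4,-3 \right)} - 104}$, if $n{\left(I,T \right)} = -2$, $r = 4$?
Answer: $i \sqrt{153869} \approx 392.26 i$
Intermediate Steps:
$d{\left(C,k \right)} = -2 - k + 4 C$ ($d{\left(C,k \right)} = \left(4 C - 2\right) - k = \left(-2 + 4 C\right) - k = -2 - k + 4 C$)
$\sqrt{10251 d{\left(-4,-3 \right)} - 104} = \sqrt{10251 \left(-2 - -3 + 4 \left(-4\right)\right) - 104} = \sqrt{10251 \left(-2 + 3 - 16\right) - 104} = \sqrt{10251 \left(-15\right) - 104} = \sqrt{-153765 - 104} = \sqrt{-153869} = i \sqrt{153869}$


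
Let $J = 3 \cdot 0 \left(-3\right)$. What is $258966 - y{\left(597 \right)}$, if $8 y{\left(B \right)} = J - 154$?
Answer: $\frac{1035941}{4} \approx 2.5899 \cdot 10^{5}$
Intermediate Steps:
$J = 0$ ($J = 0 \left(-3\right) = 0$)
$y{\left(B \right)} = - \frac{77}{4}$ ($y{\left(B \right)} = \frac{0 - 154}{8} = \frac{1}{8} \left(-154\right) = - \frac{77}{4}$)
$258966 - y{\left(597 \right)} = 258966 - - \frac{77}{4} = 258966 + \frac{77}{4} = \frac{1035941}{4}$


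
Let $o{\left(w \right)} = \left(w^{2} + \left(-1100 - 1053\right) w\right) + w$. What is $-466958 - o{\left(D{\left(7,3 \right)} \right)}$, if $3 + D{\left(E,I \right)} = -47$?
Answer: $-577058$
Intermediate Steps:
$D{\left(E,I \right)} = -50$ ($D{\left(E,I \right)} = -3 - 47 = -50$)
$o{\left(w \right)} = w^{2} - 2152 w$ ($o{\left(w \right)} = \left(w^{2} - 2153 w\right) + w = w^{2} - 2152 w$)
$-466958 - o{\left(D{\left(7,3 \right)} \right)} = -466958 - - 50 \left(-2152 - 50\right) = -466958 - \left(-50\right) \left(-2202\right) = -466958 - 110100 = -577058$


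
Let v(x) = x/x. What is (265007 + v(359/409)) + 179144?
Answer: 444152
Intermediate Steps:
v(x) = 1
(265007 + v(359/409)) + 179144 = (265007 + 1) + 179144 = 265008 + 179144 = 444152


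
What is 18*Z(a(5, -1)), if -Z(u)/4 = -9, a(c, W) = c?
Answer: 648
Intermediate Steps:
Z(u) = 36 (Z(u) = -4*(-9) = 36)
18*Z(a(5, -1)) = 18*36 = 648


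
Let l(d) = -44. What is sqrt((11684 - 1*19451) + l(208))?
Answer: I*sqrt(7811) ≈ 88.38*I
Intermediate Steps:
sqrt((11684 - 1*19451) + l(208)) = sqrt((11684 - 1*19451) - 44) = sqrt((11684 - 19451) - 44) = sqrt(-7767 - 44) = sqrt(-7811) = I*sqrt(7811)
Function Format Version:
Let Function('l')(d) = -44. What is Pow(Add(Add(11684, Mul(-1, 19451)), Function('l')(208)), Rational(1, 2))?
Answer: Mul(I, Pow(7811, Rational(1, 2))) ≈ Mul(88.380, I)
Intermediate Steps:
Pow(Add(Add(11684, Mul(-1, 19451)), Function('l')(208)), Rational(1, 2)) = Pow(Add(Add(11684, Mul(-1, 19451)), -44), Rational(1, 2)) = Pow(Add(Add(11684, -19451), -44), Rational(1, 2)) = Pow(Add(-7767, -44), Rational(1, 2)) = Pow(-7811, Rational(1, 2)) = Mul(I, Pow(7811, Rational(1, 2)))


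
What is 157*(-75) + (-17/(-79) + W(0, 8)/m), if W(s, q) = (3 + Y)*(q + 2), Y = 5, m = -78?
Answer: -36281272/3081 ≈ -11776.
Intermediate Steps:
W(s, q) = 16 + 8*q (W(s, q) = (3 + 5)*(q + 2) = 8*(2 + q) = 16 + 8*q)
157*(-75) + (-17/(-79) + W(0, 8)/m) = 157*(-75) + (-17/(-79) + (16 + 8*8)/(-78)) = -11775 + (-17*(-1/79) + (16 + 64)*(-1/78)) = -11775 + (17/79 + 80*(-1/78)) = -11775 + (17/79 - 40/39) = -11775 - 2497/3081 = -36281272/3081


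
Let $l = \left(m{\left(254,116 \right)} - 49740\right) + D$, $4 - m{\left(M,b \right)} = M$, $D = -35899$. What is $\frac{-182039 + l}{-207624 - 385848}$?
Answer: $\frac{33491}{74184} \approx 0.45146$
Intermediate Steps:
$m{\left(M,b \right)} = 4 - M$
$l = -85889$ ($l = \left(\left(4 - 254\right) - 49740\right) - 35899 = \left(-250 - 49740\right) - 35899 = -49990 - 35899 = -85889$)
$\frac{-182039 + l}{-207624 - 385848} = \frac{-182039 - 85889}{-207624 - 385848} = - \frac{267928}{-593472} = \left(-267928\right) \left(- \frac{1}{593472}\right) = \frac{33491}{74184}$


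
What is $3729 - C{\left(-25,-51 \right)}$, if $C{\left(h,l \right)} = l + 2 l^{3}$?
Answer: $269082$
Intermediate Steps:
$3729 - C{\left(-25,-51 \right)} = 3729 - \left(-51 + 2 \left(-51\right)^{3}\right) = 3729 - \left(-51 + 2 \left(-132651\right)\right) = 3729 - \left(-51 - 265302\right) = 3729 - -265353 = 3729 + 265353 = 269082$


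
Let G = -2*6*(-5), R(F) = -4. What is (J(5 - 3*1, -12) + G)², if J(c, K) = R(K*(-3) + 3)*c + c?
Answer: 2916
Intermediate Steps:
J(c, K) = -3*c (J(c, K) = -4*c + c = -3*c)
G = 60 (G = -12*(-5) = 60)
(J(5 - 3*1, -12) + G)² = (-3*(5 - 3*1) + 60)² = (-3*(5 - 3) + 60)² = (-3*2 + 60)² = (-6 + 60)² = 54² = 2916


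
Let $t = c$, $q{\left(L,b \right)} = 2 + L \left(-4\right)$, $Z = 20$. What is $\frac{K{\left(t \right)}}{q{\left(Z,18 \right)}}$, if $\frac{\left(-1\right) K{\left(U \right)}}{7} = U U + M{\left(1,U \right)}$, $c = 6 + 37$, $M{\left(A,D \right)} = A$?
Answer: $\frac{6475}{39} \approx 166.03$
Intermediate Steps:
$c = 43$
$q{\left(L,b \right)} = 2 - 4 L$
$t = 43$
$K{\left(U \right)} = -7 - 7 U^{2}$ ($K{\left(U \right)} = - 7 \left(U U + 1\right) = - 7 \left(U^{2} + 1\right) = - 7 \left(1 + U^{2}\right) = -7 - 7 U^{2}$)
$\frac{K{\left(t \right)}}{q{\left(Z,18 \right)}} = \frac{-7 - 7 \cdot 43^{2}}{2 - 80} = \frac{-7 - 12943}{2 - 80} = \frac{-7 - 12943}{-78} = \left(-12950\right) \left(- \frac{1}{78}\right) = \frac{6475}{39}$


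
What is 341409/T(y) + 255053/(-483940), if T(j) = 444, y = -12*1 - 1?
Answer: 6879509497/8952890 ≈ 768.41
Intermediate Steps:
y = -13 (y = -12 - 1 = -13)
341409/T(y) + 255053/(-483940) = 341409/444 + 255053/(-483940) = 341409*(1/444) + 255053*(-1/483940) = 113803/148 - 255053/483940 = 6879509497/8952890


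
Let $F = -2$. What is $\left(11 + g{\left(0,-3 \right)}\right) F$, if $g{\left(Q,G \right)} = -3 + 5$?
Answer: $-26$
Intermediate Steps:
$g{\left(Q,G \right)} = 2$
$\left(11 + g{\left(0,-3 \right)}\right) F = \left(11 + 2\right) \left(-2\right) = 13 \left(-2\right) = -26$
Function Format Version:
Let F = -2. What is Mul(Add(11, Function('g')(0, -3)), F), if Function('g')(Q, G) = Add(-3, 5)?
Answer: -26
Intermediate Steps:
Function('g')(Q, G) = 2
Mul(Add(11, Function('g')(0, -3)), F) = Mul(Add(11, 2), -2) = Mul(13, -2) = -26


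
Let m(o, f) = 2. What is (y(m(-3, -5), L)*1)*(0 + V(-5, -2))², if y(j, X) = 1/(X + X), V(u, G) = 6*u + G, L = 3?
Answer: 512/3 ≈ 170.67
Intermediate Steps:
V(u, G) = G + 6*u
y(j, X) = 1/(2*X)
(y(m(-3, -5), L)*1)*(0 + V(-5, -2))² = (((½)/3)*1)*(0 + (-2 + 6*(-5)))² = (((½)*(⅓))*1)*(0 + (-2 - 30))² = ((⅙)*1)*(0 - 32)² = (⅙)*(-32)² = (⅙)*1024 = 512/3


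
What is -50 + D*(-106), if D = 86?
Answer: -9166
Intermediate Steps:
-50 + D*(-106) = -50 + 86*(-106) = -50 - 9116 = -9166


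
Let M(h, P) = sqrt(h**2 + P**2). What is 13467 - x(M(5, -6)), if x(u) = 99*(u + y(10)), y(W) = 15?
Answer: 11982 - 99*sqrt(61) ≈ 11209.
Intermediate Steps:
M(h, P) = sqrt(P**2 + h**2)
x(u) = 1485 + 99*u (x(u) = 99*(u + 15) = 99*(15 + u) = 1485 + 99*u)
13467 - x(M(5, -6)) = 13467 - (1485 + 99*sqrt((-6)**2 + 5**2)) = 13467 - (1485 + 99*sqrt(36 + 25)) = 13467 - (1485 + 99*sqrt(61)) = 13467 + (-1485 - 99*sqrt(61)) = 11982 - 99*sqrt(61)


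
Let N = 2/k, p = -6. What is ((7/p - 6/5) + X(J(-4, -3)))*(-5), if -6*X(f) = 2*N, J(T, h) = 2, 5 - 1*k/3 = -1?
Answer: 649/54 ≈ 12.019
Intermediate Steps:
k = 18 (k = 15 - 3*(-1) = 15 + 3 = 18)
N = ⅑ (N = 2/18 = 2*(1/18) = ⅑ ≈ 0.11111)
X(f) = -1/27 (X(f) = -1/(3*9) = -⅙*2/9 = -1/27)
((7/p - 6/5) + X(J(-4, -3)))*(-5) = ((7/(-6) - 6/5) - 1/27)*(-5) = ((7*(-⅙) - 6*⅕) - 1/27)*(-5) = ((-7/6 - 6/5) - 1/27)*(-5) = (-71/30 - 1/27)*(-5) = -649/270*(-5) = 649/54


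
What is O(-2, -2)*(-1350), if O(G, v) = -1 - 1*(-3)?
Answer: -2700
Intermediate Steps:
O(G, v) = 2 (O(G, v) = -1 + 3 = 2)
O(-2, -2)*(-1350) = 2*(-1350) = -2700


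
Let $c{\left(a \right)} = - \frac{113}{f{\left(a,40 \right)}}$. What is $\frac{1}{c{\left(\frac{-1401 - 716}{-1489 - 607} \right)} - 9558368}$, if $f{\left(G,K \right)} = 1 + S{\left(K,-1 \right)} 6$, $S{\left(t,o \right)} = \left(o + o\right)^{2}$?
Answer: $- \frac{25}{238959313} \approx -1.0462 \cdot 10^{-7}$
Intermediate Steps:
$S{\left(t,o \right)} = 4 o^{2}$ ($S{\left(t,o \right)} = \left(2 o\right)^{2} = 4 o^{2}$)
$f{\left(G,K \right)} = 25$ ($f{\left(G,K \right)} = 1 + 4 \left(-1\right)^{2} \cdot 6 = 1 + 4 \cdot 1 \cdot 6 = 1 + 4 \cdot 6 = 1 + 24 = 25$)
$c{\left(a \right)} = - \frac{113}{25}$
$\frac{1}{c{\left(\frac{-1401 - 716}{-1489 - 607} \right)} - 9558368} = \frac{1}{- \frac{113}{25} - 9558368} = \frac{1}{- \frac{238959313}{25}} = - \frac{25}{238959313}$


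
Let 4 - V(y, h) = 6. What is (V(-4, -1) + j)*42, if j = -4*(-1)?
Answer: 84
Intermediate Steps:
j = 4
V(y, h) = -2 (V(y, h) = 4 - 1*6 = 4 - 6 = -2)
(V(-4, -1) + j)*42 = (-2 + 4)*42 = 2*42 = 84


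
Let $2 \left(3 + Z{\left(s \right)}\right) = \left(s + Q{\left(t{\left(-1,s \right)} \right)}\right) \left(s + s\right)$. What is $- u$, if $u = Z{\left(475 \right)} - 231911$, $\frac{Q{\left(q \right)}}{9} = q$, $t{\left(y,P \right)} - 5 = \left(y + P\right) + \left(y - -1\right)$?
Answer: $-2041436$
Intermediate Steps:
$t{\left(y,P \right)} = 6 + P + 2 y$ ($t{\left(y,P \right)} = 5 + \left(\left(y + P\right) + \left(y - -1\right)\right) = 5 + \left(\left(P + y\right) + \left(y + 1\right)\right) = 5 + \left(\left(P + y\right) + \left(1 + y\right)\right) = 5 + \left(1 + P + 2 y\right) = 6 + P + 2 y$)
$Q{\left(q \right)} = 9 q$
$Z{\left(s \right)} = -3 + s \left(36 + 10 s\right)$ ($Z{\left(s \right)} = -3 + \frac{\left(s + 9 \left(6 + s + 2 \left(-1\right)\right)\right) \left(s + s\right)}{2} = -3 + \frac{\left(s + 9 \left(6 + s - 2\right)\right) 2 s}{2} = -3 + \frac{\left(s + 9 \left(4 + s\right)\right) 2 s}{2} = -3 + \frac{\left(s + \left(36 + 9 s\right)\right) 2 s}{2} = -3 + \frac{\left(36 + 10 s\right) 2 s}{2} = -3 + \frac{2 s \left(36 + 10 s\right)}{2} = -3 + s \left(36 + 10 s\right)$)
$u = 2041436$ ($u = \left(-3 + 10 \cdot 475^{2} + 36 \cdot 475\right) - 231911 = \left(-3 + 10 \cdot 225625 + 17100\right) - 231911 = \left(-3 + 2256250 + 17100\right) - 231911 = 2273347 - 231911 = 2041436$)
$- u = \left(-1\right) 2041436 = -2041436$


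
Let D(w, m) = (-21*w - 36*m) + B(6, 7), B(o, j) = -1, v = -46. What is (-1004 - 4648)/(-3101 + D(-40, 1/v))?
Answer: 10833/4334 ≈ 2.4995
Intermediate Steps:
D(w, m) = -1 - 36*m - 21*w (D(w, m) = (-21*w - 36*m) - 1 = (-36*m - 21*w) - 1 = -1 - 36*m - 21*w)
(-1004 - 4648)/(-3101 + D(-40, 1/v)) = (-1004 - 4648)/(-3101 + (-1 - 36/(-46) - 21*(-40))) = -5652/(-3101 + (-1 - 36*(-1/46) + 840)) = -5652/(-3101 + (-1 + 18/23 + 840)) = -5652/(-3101 + 19315/23) = -5652/(-52008/23) = -5652*(-23/52008) = 10833/4334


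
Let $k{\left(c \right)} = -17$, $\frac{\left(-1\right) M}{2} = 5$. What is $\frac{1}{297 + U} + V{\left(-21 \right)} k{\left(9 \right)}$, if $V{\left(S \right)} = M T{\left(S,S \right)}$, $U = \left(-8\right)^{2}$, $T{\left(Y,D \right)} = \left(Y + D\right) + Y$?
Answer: $- \frac{3866309}{361} \approx -10710.0$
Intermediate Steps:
$M = -10$ ($M = \left(-2\right) 5 = -10$)
$T{\left(Y,D \right)} = D + 2 Y$ ($T{\left(Y,D \right)} = \left(D + Y\right) + Y = D + 2 Y$)
$U = 64$
$V{\left(S \right)} = - 30 S$ ($V{\left(S \right)} = - 10 \left(S + 2 S\right) = - 10 \cdot 3 S = - 30 S$)
$\frac{1}{297 + U} + V{\left(-21 \right)} k{\left(9 \right)} = \frac{1}{297 + 64} + \left(-30\right) \left(-21\right) \left(-17\right) = \frac{1}{361} + 630 \left(-17\right) = \frac{1}{361} - 10710 = - \frac{3866309}{361}$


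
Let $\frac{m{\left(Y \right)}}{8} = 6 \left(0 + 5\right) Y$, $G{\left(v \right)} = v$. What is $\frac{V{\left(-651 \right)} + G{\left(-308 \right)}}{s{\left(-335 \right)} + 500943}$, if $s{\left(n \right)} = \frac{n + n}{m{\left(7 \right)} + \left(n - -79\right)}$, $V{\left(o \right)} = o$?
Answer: $- \frac{682808}{356671081} \approx -0.0019144$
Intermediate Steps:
$m{\left(Y \right)} = 240 Y$ ($m{\left(Y \right)} = 8 \cdot 6 \left(0 + 5\right) Y = 8 \cdot 6 \cdot 5 Y = 8 \cdot 30 Y = 240 Y$)
$s{\left(n \right)} = \frac{2 n}{1759 + n}$ ($s{\left(n \right)} = \frac{n + n}{240 \cdot 7 + \left(n - -79\right)} = \frac{2 n}{1680 + \left(n + 79\right)} = \frac{2 n}{1680 + \left(79 + n\right)} = \frac{2 n}{1759 + n}$)
$\frac{V{\left(-651 \right)} + G{\left(-308 \right)}}{s{\left(-335 \right)} + 500943} = \frac{-651 - 308}{2 \left(-335\right) \frac{1}{1759 - 335} + 500943} = - \frac{959}{2 \left(-335\right) \frac{1}{1424} + 500943} = - \frac{959}{- \frac{335}{712} + 500943} = - \frac{959}{\frac{356671081}{712}} = \left(-959\right) \frac{712}{356671081} = - \frac{682808}{356671081}$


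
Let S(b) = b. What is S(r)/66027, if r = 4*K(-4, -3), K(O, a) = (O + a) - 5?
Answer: -16/22009 ≈ -0.00072698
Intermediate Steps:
K(O, a) = -5 + O + a
r = -48 (r = 4*(-5 - 4 - 3) = 4*(-12) = -48)
S(r)/66027 = -48/66027 = -48*1/66027 = -16/22009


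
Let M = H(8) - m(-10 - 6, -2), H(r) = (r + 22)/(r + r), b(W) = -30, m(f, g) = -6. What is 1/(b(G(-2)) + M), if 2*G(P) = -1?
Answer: -8/177 ≈ -0.045198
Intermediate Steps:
G(P) = -½ (G(P) = (½)*(-1) = -½)
H(r) = (22 + r)/(2*r) (H(r) = (22 + r)/((2*r)) = (22 + r)*(1/(2*r)) = (22 + r)/(2*r))
M = 63/8 (M = (½)*(22 + 8)/8 - 1*(-6) = (½)*(⅛)*30 + 6 = 15/8 + 6 = 63/8 ≈ 7.8750)
1/(b(G(-2)) + M) = 1/(-30 + 63/8) = 1/(-177/8) = -8/177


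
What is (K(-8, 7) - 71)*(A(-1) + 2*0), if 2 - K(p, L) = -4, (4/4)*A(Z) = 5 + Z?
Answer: -260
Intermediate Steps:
A(Z) = 5 + Z
K(p, L) = 6 (K(p, L) = 2 - 1*(-4) = 2 + 4 = 6)
(K(-8, 7) - 71)*(A(-1) + 2*0) = (6 - 71)*((5 - 1) + 2*0) = -65*(4 + 0) = -65*4 = -260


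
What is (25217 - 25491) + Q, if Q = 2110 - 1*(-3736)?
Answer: 5572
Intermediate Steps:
Q = 5846 (Q = 2110 + 3736 = 5846)
(25217 - 25491) + Q = (25217 - 25491) + 5846 = -274 + 5846 = 5572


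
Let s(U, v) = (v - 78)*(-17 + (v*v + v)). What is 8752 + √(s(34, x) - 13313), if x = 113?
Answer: 8752 + √436962 ≈ 9413.0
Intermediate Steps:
s(U, v) = (-78 + v)*(-17 + v + v²) (s(U, v) = (-78 + v)*(-17 + (v² + v)) = (-78 + v)*(-17 + (v + v²)) = (-78 + v)*(-17 + v + v²))
8752 + √(s(34, x) - 13313) = 8752 + √((1326 + 113³ - 95*113 - 77*113²) - 13313) = 8752 + √((1326 + 1442897 - 10735 - 77*12769) - 13313) = 8752 + √((1326 + 1442897 - 10735 - 983213) - 13313) = 8752 + √(450275 - 13313) = 8752 + √436962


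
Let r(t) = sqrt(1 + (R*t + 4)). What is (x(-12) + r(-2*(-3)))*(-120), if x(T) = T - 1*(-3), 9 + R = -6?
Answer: 1080 - 120*I*sqrt(85) ≈ 1080.0 - 1106.3*I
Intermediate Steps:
R = -15 (R = -9 - 6 = -15)
x(T) = 3 + T (x(T) = T + 3 = 3 + T)
r(t) = sqrt(5 - 15*t) (r(t) = sqrt(1 + (-15*t + 4)) = sqrt(1 + (4 - 15*t)) = sqrt(5 - 15*t))
(x(-12) + r(-2*(-3)))*(-120) = ((3 - 12) + sqrt(5 - (-30)*(-3)))*(-120) = (-9 + sqrt(5 - 15*6))*(-120) = (-9 + sqrt(5 - 90))*(-120) = (-9 + sqrt(-85))*(-120) = (-9 + I*sqrt(85))*(-120) = 1080 - 120*I*sqrt(85)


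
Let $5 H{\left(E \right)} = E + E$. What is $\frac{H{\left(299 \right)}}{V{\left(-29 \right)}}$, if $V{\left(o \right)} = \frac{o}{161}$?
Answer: $- \frac{96278}{145} \approx -663.99$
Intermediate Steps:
$H{\left(E \right)} = \frac{2 E}{5}$ ($H{\left(E \right)} = \frac{E + E}{5} = \frac{2 E}{5}$)
$V{\left(o \right)} = \frac{o}{161}$ ($V{\left(o \right)} = o \frac{1}{161} = \frac{o}{161}$)
$\frac{H{\left(299 \right)}}{V{\left(-29 \right)}} = \frac{\frac{2}{5} \cdot 299}{\frac{1}{161} \left(-29\right)} = \frac{598}{5 \left(- \frac{29}{161}\right)} = \frac{598}{5} \left(- \frac{161}{29}\right) = - \frac{96278}{145}$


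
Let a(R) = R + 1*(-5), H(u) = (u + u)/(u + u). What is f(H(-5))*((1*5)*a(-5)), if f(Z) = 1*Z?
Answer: -50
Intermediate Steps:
H(u) = 1 (H(u) = (2*u)/((2*u)) = (2*u)*(1/(2*u)) = 1)
f(Z) = Z
a(R) = -5 + R (a(R) = R - 5 = -5 + R)
f(H(-5))*((1*5)*a(-5)) = 1*((1*5)*(-5 - 5)) = 1*(5*(-10)) = 1*(-50) = -50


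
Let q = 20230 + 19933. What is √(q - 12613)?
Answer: 5*√1102 ≈ 165.98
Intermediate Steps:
q = 40163
√(q - 12613) = √(40163 - 12613) = √27550 = 5*√1102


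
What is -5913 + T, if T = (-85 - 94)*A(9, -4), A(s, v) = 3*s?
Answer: -10746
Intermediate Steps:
T = -4833 (T = (-85 - 94)*(3*9) = -179*27 = -4833)
-5913 + T = -5913 - 4833 = -10746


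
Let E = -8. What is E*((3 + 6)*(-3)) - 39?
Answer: 177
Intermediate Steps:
E*((3 + 6)*(-3)) - 39 = -8*(3 + 6)*(-3) - 39 = -72*(-3) - 39 = -8*(-27) - 39 = 216 - 39 = 177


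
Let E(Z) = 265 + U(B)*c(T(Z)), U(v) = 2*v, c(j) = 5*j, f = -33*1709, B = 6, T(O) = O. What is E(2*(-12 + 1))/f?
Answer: 1055/56397 ≈ 0.018707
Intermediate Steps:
f = -56397
E(Z) = 265 + 60*Z (E(Z) = 265 + (2*6)*(5*Z) = 265 + 12*(5*Z) = 265 + 60*Z)
E(2*(-12 + 1))/f = (265 + 60*(2*(-12 + 1)))/(-56397) = (265 + 60*(2*(-11)))*(-1/56397) = (265 + 60*(-22))*(-1/56397) = (265 - 1320)*(-1/56397) = -1055*(-1/56397) = 1055/56397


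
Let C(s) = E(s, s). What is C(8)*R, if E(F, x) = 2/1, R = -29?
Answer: -58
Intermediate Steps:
E(F, x) = 2 (E(F, x) = 2*1 = 2)
C(s) = 2
C(8)*R = 2*(-29) = -58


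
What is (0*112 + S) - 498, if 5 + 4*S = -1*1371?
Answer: -842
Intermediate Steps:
S = -344 (S = -5/4 + (-1*1371)/4 = -5/4 + (¼)*(-1371) = -5/4 - 1371/4 = -344)
(0*112 + S) - 498 = (0*112 - 344) - 498 = (0 - 344) - 498 = -344 - 498 = -842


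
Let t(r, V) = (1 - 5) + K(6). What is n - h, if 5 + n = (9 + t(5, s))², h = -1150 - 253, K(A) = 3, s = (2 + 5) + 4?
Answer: 1462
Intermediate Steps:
s = 11 (s = 7 + 4 = 11)
t(r, V) = -1 (t(r, V) = (1 - 5) + 3 = -4 + 3 = -1)
h = -1403
n = 59 (n = -5 + (9 - 1)² = -5 + 8² = -5 + 64 = 59)
n - h = 59 - 1*(-1403) = 59 + 1403 = 1462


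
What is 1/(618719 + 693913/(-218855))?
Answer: 218855/135409052832 ≈ 1.6163e-6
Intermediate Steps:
1/(618719 + 693913/(-218855)) = 1/(618719 + 693913*(-1/218855)) = 1/(618719 - 693913/218855) = 1/(135409052832/218855) = 218855/135409052832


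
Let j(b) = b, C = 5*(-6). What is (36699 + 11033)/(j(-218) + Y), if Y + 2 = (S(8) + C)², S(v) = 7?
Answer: 47732/309 ≈ 154.47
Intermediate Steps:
C = -30
Y = 527 (Y = -2 + (7 - 30)² = -2 + (-23)² = -2 + 529 = 527)
(36699 + 11033)/(j(-218) + Y) = (36699 + 11033)/(-218 + 527) = 47732/309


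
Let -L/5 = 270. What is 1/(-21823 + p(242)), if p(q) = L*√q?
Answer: -21823/35198329 + 14850*√2/35198329 ≈ -2.3351e-5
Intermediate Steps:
L = -1350 (L = -5*270 = -1350)
p(q) = -1350*√q
1/(-21823 + p(242)) = 1/(-21823 - 14850*√2)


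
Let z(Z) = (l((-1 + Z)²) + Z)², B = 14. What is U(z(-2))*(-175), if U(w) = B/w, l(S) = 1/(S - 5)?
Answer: -800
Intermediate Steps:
l(S) = 1/(-5 + S)
z(Z) = (Z + 1/(-5 + (-1 + Z)²))² (z(Z) = (1/(-5 + (-1 + Z)²) + Z)² = (Z + 1/(-5 + (-1 + Z)²))²)
U(w) = 14/w
U(z(-2))*(-175) = (14/((-2 + 1/(-5 + (-1 - 2)²))²))*(-175) = (14/((-2 + 1/(-5 + (-3)²))²))*(-175) = (14/((-2 + 1/(-5 + 9))²))*(-175) = (14/((-2 + 1/4)²))*(-175) = (14/((-2 + ¼)²))*(-175) = (14/((-7/4)²))*(-175) = (14/(49/16))*(-175) = (14*(16/49))*(-175) = (32/7)*(-175) = -800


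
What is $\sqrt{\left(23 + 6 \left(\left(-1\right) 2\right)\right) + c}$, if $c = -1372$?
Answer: $i \sqrt{1361} \approx 36.892 i$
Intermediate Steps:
$\sqrt{\left(23 + 6 \left(\left(-1\right) 2\right)\right) + c} = \sqrt{\left(23 + 6 \left(\left(-1\right) 2\right)\right) - 1372} = \sqrt{\left(23 + 6 \left(-2\right)\right) - 1372} = \sqrt{\left(23 - 12\right) - 1372} = \sqrt{11 - 1372} = \sqrt{-1361} = i \sqrt{1361}$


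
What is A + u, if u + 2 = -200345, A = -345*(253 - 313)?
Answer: -179647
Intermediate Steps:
A = 20700 (A = -345*(-60) = 20700)
u = -200347 (u = -2 - 200345 = -200347)
A + u = 20700 - 200347 = -179647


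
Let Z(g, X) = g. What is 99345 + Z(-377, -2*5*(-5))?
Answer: 98968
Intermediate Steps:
99345 + Z(-377, -2*5*(-5)) = 99345 - 377 = 98968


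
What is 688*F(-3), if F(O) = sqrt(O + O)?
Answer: 688*I*sqrt(6) ≈ 1685.2*I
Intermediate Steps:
F(O) = sqrt(2)*sqrt(O) (F(O) = sqrt(2*O) = sqrt(2)*sqrt(O))
688*F(-3) = 688*(sqrt(2)*sqrt(-3)) = 688*(sqrt(2)*(I*sqrt(3))) = 688*(I*sqrt(6)) = 688*I*sqrt(6)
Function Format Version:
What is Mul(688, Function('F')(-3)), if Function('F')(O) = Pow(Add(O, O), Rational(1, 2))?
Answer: Mul(688, I, Pow(6, Rational(1, 2))) ≈ Mul(1685.2, I)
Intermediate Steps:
Function('F')(O) = Mul(Pow(2, Rational(1, 2)), Pow(O, Rational(1, 2))) (Function('F')(O) = Pow(Mul(2, O), Rational(1, 2)) = Mul(Pow(2, Rational(1, 2)), Pow(O, Rational(1, 2))))
Mul(688, Function('F')(-3)) = Mul(688, Mul(Pow(2, Rational(1, 2)), Pow(-3, Rational(1, 2)))) = Mul(688, Mul(Pow(2, Rational(1, 2)), Mul(I, Pow(3, Rational(1, 2))))) = Mul(688, Mul(I, Pow(6, Rational(1, 2)))) = Mul(688, I, Pow(6, Rational(1, 2)))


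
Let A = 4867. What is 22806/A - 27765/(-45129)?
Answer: 388114743/73214281 ≈ 5.3011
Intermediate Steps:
22806/A - 27765/(-45129) = 22806/4867 - 27765/(-45129) = 22806*(1/4867) - 27765*(-1/45129) = 22806/4867 + 9255/15043 = 388114743/73214281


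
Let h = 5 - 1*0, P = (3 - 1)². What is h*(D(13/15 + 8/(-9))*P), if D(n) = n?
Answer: -4/9 ≈ -0.44444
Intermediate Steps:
P = 4 (P = 2² = 4)
h = 5 (h = 5 + 0 = 5)
h*(D(13/15 + 8/(-9))*P) = 5*((13/15 + 8/(-9))*4) = 5*((13*(1/15) + 8*(-⅑))*4) = 5*((13/15 - 8/9)*4) = 5*(-1/45*4) = 5*(-4/45) = -4/9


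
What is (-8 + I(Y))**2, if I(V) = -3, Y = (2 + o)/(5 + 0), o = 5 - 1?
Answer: 121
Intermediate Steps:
o = 4
Y = 6/5 (Y = (2 + 4)/(5 + 0) = 6/5 ≈ 1.2000)
(-8 + I(Y))**2 = (-8 - 3)**2 = (-11)**2 = 121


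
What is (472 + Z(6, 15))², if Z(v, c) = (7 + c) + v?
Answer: 250000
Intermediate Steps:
Z(v, c) = 7 + c + v
(472 + Z(6, 15))² = (472 + (7 + 15 + 6))² = (472 + 28)² = 500² = 250000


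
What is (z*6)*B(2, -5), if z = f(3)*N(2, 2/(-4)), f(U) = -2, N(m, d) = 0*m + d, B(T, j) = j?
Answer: -30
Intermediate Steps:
N(m, d) = d (N(m, d) = 0 + d = d)
z = 1 (z = -4/(-4) = -4*(-1)/4 = -2*(-½) = 1)
(z*6)*B(2, -5) = (1*6)*(-5) = 6*(-5) = -30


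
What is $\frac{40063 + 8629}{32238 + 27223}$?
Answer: $\frac{48692}{59461} \approx 0.81889$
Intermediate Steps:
$\frac{40063 + 8629}{32238 + 27223} = \frac{48692}{59461}$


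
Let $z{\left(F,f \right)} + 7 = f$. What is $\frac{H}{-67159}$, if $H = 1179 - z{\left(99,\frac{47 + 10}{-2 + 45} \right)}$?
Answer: $- \frac{50941}{2887837} \approx -0.01764$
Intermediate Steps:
$z{\left(F,f \right)} = -7 + f$
$H = \frac{50941}{43}$ ($H = 1179 - \left(-7 + \frac{47 + 10}{-2 + 45}\right) = 1179 - \left(-7 + \frac{57}{43}\right) = 1179 - - \frac{244}{43} = 1179 + \frac{244}{43} = \frac{50941}{43} \approx 1184.7$)
$\frac{H}{-67159} = \frac{50941}{43 \left(-67159\right)} = \frac{50941}{43} \left(- \frac{1}{67159}\right) = - \frac{50941}{2887837}$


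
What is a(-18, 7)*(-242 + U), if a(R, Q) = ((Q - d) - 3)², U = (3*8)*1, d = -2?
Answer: -7848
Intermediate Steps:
U = 24 (U = 24*1 = 24)
a(R, Q) = (-1 + Q)² (a(R, Q) = ((Q - 1*(-2)) - 3)² = ((Q + 2) - 3)² = ((2 + Q) - 3)² = (-1 + Q)²)
a(-18, 7)*(-242 + U) = (-1 + 7)²*(-242 + 24) = 6²*(-218) = 36*(-218) = -7848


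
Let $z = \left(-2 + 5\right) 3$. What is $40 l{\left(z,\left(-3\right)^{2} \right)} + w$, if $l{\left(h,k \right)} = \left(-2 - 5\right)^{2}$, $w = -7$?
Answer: $1953$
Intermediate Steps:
$z = 9$ ($z = 3 \cdot 3 = 9$)
$l{\left(h,k \right)} = 49$ ($l{\left(h,k \right)} = \left(-7\right)^{2} = 49$)
$40 l{\left(z,\left(-3\right)^{2} \right)} + w = 40 \cdot 49 - 7 = 1960 - 7 = 1953$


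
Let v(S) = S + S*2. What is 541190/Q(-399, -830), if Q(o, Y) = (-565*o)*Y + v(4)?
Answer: -270595/93555519 ≈ -0.0028923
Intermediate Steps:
v(S) = 3*S (v(S) = S + 2*S = 3*S)
Q(o, Y) = 12 - 565*Y*o (Q(o, Y) = (-565*o)*Y + 3*4 = -565*Y*o + 12 = 12 - 565*Y*o)
541190/Q(-399, -830) = 541190/(12 - 565*(-830)*(-399)) = 541190/(12 - 187111050) = 541190/(-187111038) = 541190*(-1/187111038) = -270595/93555519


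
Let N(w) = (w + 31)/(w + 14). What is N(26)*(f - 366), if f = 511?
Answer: 1653/8 ≈ 206.63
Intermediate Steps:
N(w) = (31 + w)/(14 + w)
N(26)*(f - 366) = ((31 + 26)/(14 + 26))*(511 - 366) = (57/40)*145 = 1653/8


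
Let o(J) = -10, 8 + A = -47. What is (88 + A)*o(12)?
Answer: -330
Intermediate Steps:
A = -55 (A = -8 - 47 = -55)
(88 + A)*o(12) = (88 - 55)*(-10) = 33*(-10) = -330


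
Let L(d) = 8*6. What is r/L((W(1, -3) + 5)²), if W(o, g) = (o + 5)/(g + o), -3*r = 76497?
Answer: -25499/48 ≈ -531.23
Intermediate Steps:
r = -25499 (r = -⅓*76497 = -25499)
W(o, g) = (5 + o)/(g + o)
L(d) = 48
r/L((W(1, -3) + 5)²) = -25499/48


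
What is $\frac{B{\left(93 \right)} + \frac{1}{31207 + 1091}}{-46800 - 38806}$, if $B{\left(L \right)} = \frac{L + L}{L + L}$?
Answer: $- \frac{32299}{2764902588} \approx -1.1682 \cdot 10^{-5}$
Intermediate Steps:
$B{\left(L \right)} = 1$ ($B{\left(L \right)} = \frac{2 L}{2 L} = 2 L \frac{1}{2 L} = 1$)
$\frac{B{\left(93 \right)} + \frac{1}{31207 + 1091}}{-46800 - 38806} = \frac{1 + \frac{1}{31207 + 1091}}{-46800 - 38806} = \frac{1 + \frac{1}{32298}}{-85606} = \left(1 + \frac{1}{32298}\right) \left(- \frac{1}{85606}\right) = \frac{32299}{32298} \left(- \frac{1}{85606}\right) = - \frac{32299}{2764902588}$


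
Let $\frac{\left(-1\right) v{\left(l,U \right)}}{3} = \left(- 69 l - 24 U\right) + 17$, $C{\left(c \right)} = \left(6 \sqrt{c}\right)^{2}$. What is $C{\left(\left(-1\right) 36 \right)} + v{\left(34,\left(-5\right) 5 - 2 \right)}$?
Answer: $3747$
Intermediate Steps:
$C{\left(c \right)} = 36 c$
$v{\left(l,U \right)} = -51 + 72 U + 207 l$ ($v{\left(l,U \right)} = - 3 \left(\left(- 69 l - 24 U\right) + 17\right) = - 3 \left(17 - 69 l - 24 U\right) = -51 + 72 U + 207 l$)
$C{\left(\left(-1\right) 36 \right)} + v{\left(34,\left(-5\right) 5 - 2 \right)} = 36 \left(\left(-1\right) 36\right) + \left(-51 + 72 \left(\left(-5\right) 5 - 2\right) + 207 \cdot 34\right) = 36 \left(-36\right) + \left(-51 + 72 \left(-25 - 2\right) + 7038\right) = -1296 + \left(-51 + 72 \left(-27\right) + 7038\right) = -1296 - -5043 = -1296 + 5043 = 3747$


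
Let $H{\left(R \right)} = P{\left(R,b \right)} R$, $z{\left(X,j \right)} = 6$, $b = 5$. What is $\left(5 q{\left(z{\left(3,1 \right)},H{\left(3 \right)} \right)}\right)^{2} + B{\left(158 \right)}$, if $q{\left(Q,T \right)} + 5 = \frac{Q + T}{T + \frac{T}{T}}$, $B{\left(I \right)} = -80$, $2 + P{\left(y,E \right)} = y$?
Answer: $\frac{1745}{16} \approx 109.06$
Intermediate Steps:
$P{\left(y,E \right)} = -2 + y$
$H{\left(R \right)} = R \left(-2 + R\right)$ ($H{\left(R \right)} = \left(-2 + R\right) R = R \left(-2 + R\right)$)
$q{\left(Q,T \right)} = -5 + \frac{Q + T}{1 + T}$ ($q{\left(Q,T \right)} = -5 + \frac{Q + T}{T + \frac{T}{T}} = -5 + \frac{Q + T}{T + 1} = -5 + \frac{Q + T}{1 + T}$)
$\left(5 q{\left(z{\left(3,1 \right)},H{\left(3 \right)} \right)}\right)^{2} + B{\left(158 \right)} = \left(5 \frac{-5 + 6 - 4 \cdot 3 \left(-2 + 3\right)}{1 + 3 \left(-2 + 3\right)}\right)^{2} - 80 = \left(5 \frac{-5 + 6 - 4 \cdot 3 \cdot 1}{1 + 3 \cdot 1}\right)^{2} - 80 = \left(5 \frac{-5 + 6 - 12}{1 + 3}\right)^{2} - 80 = \left(5 \frac{-5 + 6 - 12}{4}\right)^{2} - 80 = \left(5 \cdot \frac{1}{4} \left(-11\right)\right)^{2} - 80 = \left(5 \left(- \frac{11}{4}\right)\right)^{2} - 80 = \left(- \frac{55}{4}\right)^{2} - 80 = \frac{3025}{16} - 80 = \frac{1745}{16}$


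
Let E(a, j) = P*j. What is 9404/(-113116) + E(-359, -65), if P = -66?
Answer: 121314559/28279 ≈ 4289.9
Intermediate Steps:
E(a, j) = -66*j
9404/(-113116) + E(-359, -65) = 9404/(-113116) - 66*(-65) = 9404*(-1/113116) + 4290 = -2351/28279 + 4290 = 121314559/28279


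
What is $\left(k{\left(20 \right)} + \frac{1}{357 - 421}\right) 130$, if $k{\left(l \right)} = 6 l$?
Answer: $\frac{499135}{32} \approx 15598.0$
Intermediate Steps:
$\left(k{\left(20 \right)} + \frac{1}{357 - 421}\right) 130 = \left(6 \cdot 20 + \frac{1}{357 - 421}\right) 130 = \left(120 + \frac{1}{-64}\right) 130 = \left(120 - \frac{1}{64}\right) 130 = \frac{7679}{64} \cdot 130 = \frac{499135}{32}$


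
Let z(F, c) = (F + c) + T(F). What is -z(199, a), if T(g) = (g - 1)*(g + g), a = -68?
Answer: -78935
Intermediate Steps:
T(g) = 2*g*(-1 + g) (T(g) = (-1 + g)*(2*g) = 2*g*(-1 + g))
z(F, c) = F + c + 2*F*(-1 + F) (z(F, c) = (F + c) + 2*F*(-1 + F) = F + c + 2*F*(-1 + F))
-z(199, a) = -(-68 - 1*199 + 2*199²) = -(-68 - 199 + 2*39601) = -(-68 - 199 + 79202) = -1*78935 = -78935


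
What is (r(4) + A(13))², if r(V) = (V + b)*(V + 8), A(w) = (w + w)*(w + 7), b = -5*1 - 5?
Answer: 200704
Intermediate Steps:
b = -10 (b = -5 - 5 = -10)
A(w) = 2*w*(7 + w) (A(w) = (2*w)*(7 + w) = 2*w*(7 + w))
r(V) = (-10 + V)*(8 + V) (r(V) = (V - 10)*(V + 8) = (-10 + V)*(8 + V))
(r(4) + A(13))² = ((-80 + 4² - 2*4) + 2*13*(7 + 13))² = ((-80 + 16 - 8) + 2*13*20)² = (-72 + 520)² = 448² = 200704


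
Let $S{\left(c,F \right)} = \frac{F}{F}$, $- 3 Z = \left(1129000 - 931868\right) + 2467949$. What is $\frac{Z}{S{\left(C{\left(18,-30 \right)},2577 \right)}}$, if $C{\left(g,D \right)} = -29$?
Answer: $- \frac{2665081}{3} \approx -8.8836 \cdot 10^{5}$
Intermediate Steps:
$Z = - \frac{2665081}{3}$ ($Z = - \frac{\left(1129000 - 931868\right) + 2467949}{3} = - \frac{197132 + 2467949}{3} = \left(- \frac{1}{3}\right) 2665081 = - \frac{2665081}{3} \approx -8.8836 \cdot 10^{5}$)
$S{\left(c,F \right)} = 1$
$\frac{Z}{S{\left(C{\left(18,-30 \right)},2577 \right)}} = - \frac{2665081}{3 \cdot 1} = \left(- \frac{2665081}{3}\right) 1 = - \frac{2665081}{3}$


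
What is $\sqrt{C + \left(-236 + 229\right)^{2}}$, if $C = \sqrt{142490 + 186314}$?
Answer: $\sqrt{49 + 2 \sqrt{82201}} \approx 24.948$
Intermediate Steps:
$C = 2 \sqrt{82201}$ ($C = \sqrt{328804} = 2 \sqrt{82201} \approx 573.41$)
$\sqrt{C + \left(-236 + 229\right)^{2}} = \sqrt{2 \sqrt{82201} + \left(-236 + 229\right)^{2}} = \sqrt{2 \sqrt{82201} + \left(-7\right)^{2}} = \sqrt{2 \sqrt{82201} + 49} = \sqrt{49 + 2 \sqrt{82201}}$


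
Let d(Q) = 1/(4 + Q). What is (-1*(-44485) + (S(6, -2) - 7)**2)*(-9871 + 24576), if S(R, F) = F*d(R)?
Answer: 3274571161/5 ≈ 6.5491e+8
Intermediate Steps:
S(R, F) = F/(4 + R)
(-1*(-44485) + (S(6, -2) - 7)**2)*(-9871 + 24576) = (-1*(-44485) + (-2/(4 + 6) - 7)**2)*(-9871 + 24576) = (44485 + (-2/10 - 7)**2)*14705 = (44485 + (-2*1/10 - 7)**2)*14705 = (44485 + (-1/5 - 7)**2)*14705 = (44485 + (-36/5)**2)*14705 = (44485 + 1296/25)*14705 = (1113421/25)*14705 = 3274571161/5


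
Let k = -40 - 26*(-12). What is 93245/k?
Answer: 5485/16 ≈ 342.81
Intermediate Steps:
k = 272 (k = -40 + 312 = 272)
93245/k = 93245/272 = 93245*(1/272) = 5485/16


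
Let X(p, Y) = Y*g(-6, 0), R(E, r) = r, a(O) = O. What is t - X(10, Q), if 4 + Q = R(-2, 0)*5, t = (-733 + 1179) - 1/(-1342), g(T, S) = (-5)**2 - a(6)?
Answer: 700525/1342 ≈ 522.00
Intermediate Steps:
g(T, S) = 19 (g(T, S) = (-5)**2 - 1*6 = 25 - 6 = 19)
t = 598533/1342 (t = 446 - 1*(-1/1342) = 446 + 1/1342 = 598533/1342 ≈ 446.00)
Q = -4 (Q = -4 + 0*5 = -4 + 0 = -4)
X(p, Y) = 19*Y (X(p, Y) = Y*19 = 19*Y)
t - X(10, Q) = 598533/1342 - 19*(-4) = 598533/1342 - 1*(-76) = 598533/1342 + 76 = 700525/1342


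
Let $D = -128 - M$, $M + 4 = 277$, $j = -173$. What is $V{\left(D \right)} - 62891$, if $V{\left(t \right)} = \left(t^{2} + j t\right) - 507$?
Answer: $166776$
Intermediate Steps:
$M = 273$ ($M = -4 + 277 = 273$)
$D = -401$ ($D = -128 - 273 = -401$)
$V{\left(t \right)} = -507 + t^{2} - 173 t$ ($V{\left(t \right)} = \left(t^{2} - 173 t\right) - 507 = -507 + t^{2} - 173 t$)
$V{\left(D \right)} - 62891 = \left(-507 + \left(-401\right)^{2} - -69373\right) - 62891 = \left(-507 + 160801 + 69373\right) - 62891 = 229667 - 62891 = 166776$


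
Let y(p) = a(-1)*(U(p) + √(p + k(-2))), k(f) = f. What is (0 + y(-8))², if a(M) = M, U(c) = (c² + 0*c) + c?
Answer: 3126 + 112*I*√10 ≈ 3126.0 + 354.18*I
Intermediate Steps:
U(c) = c + c² (U(c) = (c² + 0) + c = c² + c = c + c²)
y(p) = -√(-2 + p) - p*(1 + p) (y(p) = -(p*(1 + p) + √(p - 2)) = -(p*(1 + p) + √(-2 + p)) = -(√(-2 + p) + p*(1 + p)) = -√(-2 + p) - p*(1 + p))
(0 + y(-8))² = (0 + (-√(-2 - 8) - 1*(-8)*(1 - 8)))² = (0 + (-√(-10) - 1*(-8)*(-7)))² = (0 + (-I*√10 - 56))² = (0 + (-56 - I*√10))² = (-56 - I*√10)²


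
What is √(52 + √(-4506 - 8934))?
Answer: 2*√(13 + 2*I*√210) ≈ 9.462 + 6.1261*I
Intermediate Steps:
√(52 + √(-4506 - 8934)) = √(52 + √(-13440)) = √(52 + 8*I*√210)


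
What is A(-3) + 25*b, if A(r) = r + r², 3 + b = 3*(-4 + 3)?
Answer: -144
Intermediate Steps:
b = -6 (b = -3 + 3*(-4 + 3) = -3 + 3*(-1) = -3 - 3 = -6)
A(-3) + 25*b = -3*(1 - 3) + 25*(-6) = -3*(-2) - 150 = 6 - 150 = -144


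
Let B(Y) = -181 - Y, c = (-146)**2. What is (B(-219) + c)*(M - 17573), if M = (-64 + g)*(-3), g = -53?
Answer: -367758588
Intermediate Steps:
c = 21316
M = 351 (M = (-64 - 53)*(-3) = -117*(-3) = 351)
(B(-219) + c)*(M - 17573) = ((-181 - 1*(-219)) + 21316)*(351 - 17573) = ((-181 + 219) + 21316)*(-17222) = (38 + 21316)*(-17222) = 21354*(-17222) = -367758588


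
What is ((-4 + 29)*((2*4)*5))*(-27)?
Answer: -27000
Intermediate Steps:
((-4 + 29)*((2*4)*5))*(-27) = (25*(8*5))*(-27) = (25*40)*(-27) = 1000*(-27) = -27000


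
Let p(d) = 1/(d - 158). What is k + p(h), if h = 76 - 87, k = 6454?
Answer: 1090725/169 ≈ 6454.0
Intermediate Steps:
h = -11
p(d) = 1/(-158 + d)
k + p(h) = 6454 + 1/(-158 - 11) = 6454 + 1/(-169) = 6454 - 1/169 = 1090725/169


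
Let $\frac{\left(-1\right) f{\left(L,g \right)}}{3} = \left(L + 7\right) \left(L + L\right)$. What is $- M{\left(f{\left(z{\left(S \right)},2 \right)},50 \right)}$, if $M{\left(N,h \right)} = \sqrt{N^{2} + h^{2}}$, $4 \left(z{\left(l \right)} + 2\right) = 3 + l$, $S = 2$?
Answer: $- \frac{25 \sqrt{337}}{8} \approx -57.367$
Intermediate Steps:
$z{\left(l \right)} = - \frac{5}{4} + \frac{l}{4}$ ($z{\left(l \right)} = -2 + \frac{3 + l}{4} = -2 + \left(\frac{3}{4} + \frac{l}{4}\right) = - \frac{5}{4} + \frac{l}{4}$)
$f{\left(L,g \right)} = - 6 L \left(7 + L\right)$ ($f{\left(L,g \right)} = - 3 \left(L + 7\right) \left(L + L\right) = - 3 \left(7 + L\right) 2 L = - 3 \cdot 2 L \left(7 + L\right) = - 6 L \left(7 + L\right)$)
$- M{\left(f{\left(z{\left(S \right)},2 \right)},50 \right)} = - \sqrt{\left(- 6 \left(- \frac{5}{4} + \frac{1}{4} \cdot 2\right) \left(7 + \left(- \frac{5}{4} + \frac{1}{4} \cdot 2\right)\right)\right)^{2} + 50^{2}} = - \sqrt{\left(- 6 \left(- \frac{5}{4} + \frac{1}{2}\right) \left(7 + \left(- \frac{5}{4} + \frac{1}{2}\right)\right)\right)^{2} + 2500} = - \sqrt{\left(\left(-6\right) \left(- \frac{3}{4}\right) \left(7 - \frac{3}{4}\right)\right)^{2} + 2500} = - \sqrt{\left(\left(-6\right) \left(- \frac{3}{4}\right) \frac{25}{4}\right)^{2} + 2500} = - \sqrt{\left(\frac{225}{8}\right)^{2} + 2500} = - \sqrt{\frac{50625}{64} + 2500} = - \sqrt{\frac{210625}{64}} = - \frac{25 \sqrt{337}}{8}$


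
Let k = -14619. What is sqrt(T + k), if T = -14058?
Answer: 11*I*sqrt(237) ≈ 169.34*I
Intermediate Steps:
sqrt(T + k) = sqrt(-14058 - 14619) = sqrt(-28677) = 11*I*sqrt(237)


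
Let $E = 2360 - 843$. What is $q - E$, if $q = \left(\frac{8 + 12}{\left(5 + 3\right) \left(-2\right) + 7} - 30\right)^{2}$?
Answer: $- \frac{38777}{81} \approx -478.73$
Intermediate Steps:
$E = 1517$
$q = \frac{84100}{81}$ ($q = \left(\frac{20}{8 \left(-2\right) + 7} - 30\right)^{2} = \left(\frac{20}{-16 + 7} - 30\right)^{2} = \left(\frac{20}{-9} - 30\right)^{2} = \left(20 \left(- \frac{1}{9}\right) - 30\right)^{2} = \left(- \frac{20}{9} - 30\right)^{2} = \left(- \frac{290}{9}\right)^{2} = \frac{84100}{81} \approx 1038.3$)
$q - E = \frac{84100}{81} - 1517 = - \frac{38777}{81}$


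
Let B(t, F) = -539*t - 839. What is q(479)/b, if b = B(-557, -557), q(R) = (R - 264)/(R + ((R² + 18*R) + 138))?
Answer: 43/14291394624 ≈ 3.0088e-9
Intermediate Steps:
B(t, F) = -839 - 539*t
q(R) = (-264 + R)/(138 + R² + 19*R) (q(R) = (-264 + R)/(R + (138 + R² + 18*R)) = (-264 + R)/(138 + R² + 19*R))
b = 299384 (b = -839 - 539*(-557) = -839 + 300223 = 299384)
q(479)/b = ((-264 + 479)/(138 + 479² + 19*479))/299384 = (215/(138 + 229441 + 9101))*(1/299384) = (215/238680)*(1/299384) = ((1/238680)*215)*(1/299384) = (43/47736)*(1/299384) = 43/14291394624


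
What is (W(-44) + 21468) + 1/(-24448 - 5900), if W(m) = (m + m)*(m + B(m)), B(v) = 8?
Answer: 747653327/30348 ≈ 24636.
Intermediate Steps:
W(m) = 2*m*(8 + m) (W(m) = (m + m)*(m + 8) = (2*m)*(8 + m) = 2*m*(8 + m))
(W(-44) + 21468) + 1/(-24448 - 5900) = (2*(-44)*(8 - 44) + 21468) + 1/(-24448 - 5900) = (2*(-44)*(-36) + 21468) + 1/(-30348) = (3168 + 21468) - 1/30348 = 24636 - 1/30348 = 747653327/30348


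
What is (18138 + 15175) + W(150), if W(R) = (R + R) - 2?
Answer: 33611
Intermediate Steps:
W(R) = -2 + 2*R (W(R) = 2*R - 2 = -2 + 2*R)
(18138 + 15175) + W(150) = (18138 + 15175) + (-2 + 2*150) = 33313 + (-2 + 300) = 33313 + 298 = 33611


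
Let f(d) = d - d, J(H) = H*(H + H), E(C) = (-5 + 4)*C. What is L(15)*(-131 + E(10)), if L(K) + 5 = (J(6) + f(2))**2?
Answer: -730239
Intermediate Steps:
E(C) = -C
J(H) = 2*H**2 (J(H) = H*(2*H) = 2*H**2)
f(d) = 0
L(K) = 5179 (L(K) = -5 + (2*6**2 + 0)**2 = -5 + (2*36 + 0)**2 = -5 + (72 + 0)**2 = -5 + 72**2 = -5 + 5184 = 5179)
L(15)*(-131 + E(10)) = 5179*(-131 - 1*10) = 5179*(-131 - 10) = 5179*(-141) = -730239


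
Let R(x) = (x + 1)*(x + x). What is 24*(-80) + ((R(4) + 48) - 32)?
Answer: -1864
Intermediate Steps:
R(x) = 2*x*(1 + x) (R(x) = (1 + x)*(2*x) = 2*x*(1 + x))
24*(-80) + ((R(4) + 48) - 32) = 24*(-80) + ((2*4*(1 + 4) + 48) - 32) = -1920 + ((2*4*5 + 48) - 32) = -1920 + ((40 + 48) - 32) = -1920 + (88 - 32) = -1920 + 56 = -1864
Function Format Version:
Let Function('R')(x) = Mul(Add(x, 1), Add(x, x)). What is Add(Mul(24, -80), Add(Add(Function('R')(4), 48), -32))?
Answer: -1864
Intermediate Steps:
Function('R')(x) = Mul(2, x, Add(1, x)) (Function('R')(x) = Mul(Add(1, x), Mul(2, x)) = Mul(2, x, Add(1, x)))
Add(Mul(24, -80), Add(Add(Function('R')(4), 48), -32)) = Add(Mul(24, -80), Add(Add(Mul(2, 4, Add(1, 4)), 48), -32)) = Add(-1920, Add(Add(Mul(2, 4, 5), 48), -32)) = Add(-1920, Add(Add(40, 48), -32)) = Add(-1920, Add(88, -32)) = Add(-1920, 56) = -1864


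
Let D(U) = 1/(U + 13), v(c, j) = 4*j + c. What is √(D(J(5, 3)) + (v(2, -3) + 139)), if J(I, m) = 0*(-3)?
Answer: √21814/13 ≈ 11.361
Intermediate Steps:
J(I, m) = 0
v(c, j) = c + 4*j
D(U) = 1/(13 + U)
√(D(J(5, 3)) + (v(2, -3) + 139)) = √(1/(13 + 0) + ((2 + 4*(-3)) + 139)) = √(1/13 + ((2 - 12) + 139)) = √(1/13 + (-10 + 139)) = √(1/13 + 129) = √(1678/13) = √21814/13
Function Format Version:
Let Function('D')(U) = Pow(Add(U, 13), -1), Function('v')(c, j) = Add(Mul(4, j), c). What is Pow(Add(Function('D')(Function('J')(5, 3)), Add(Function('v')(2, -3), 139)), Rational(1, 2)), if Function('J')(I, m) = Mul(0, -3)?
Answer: Mul(Rational(1, 13), Pow(21814, Rational(1, 2))) ≈ 11.361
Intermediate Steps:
Function('J')(I, m) = 0
Function('v')(c, j) = Add(c, Mul(4, j))
Function('D')(U) = Pow(Add(13, U), -1)
Pow(Add(Function('D')(Function('J')(5, 3)), Add(Function('v')(2, -3), 139)), Rational(1, 2)) = Pow(Add(Pow(Add(13, 0), -1), Add(Add(2, Mul(4, -3)), 139)), Rational(1, 2)) = Pow(Add(Pow(13, -1), Add(Add(2, -12), 139)), Rational(1, 2)) = Pow(Add(Rational(1, 13), Add(-10, 139)), Rational(1, 2)) = Pow(Add(Rational(1, 13), 129), Rational(1, 2)) = Pow(Rational(1678, 13), Rational(1, 2)) = Mul(Rational(1, 13), Pow(21814, Rational(1, 2)))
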